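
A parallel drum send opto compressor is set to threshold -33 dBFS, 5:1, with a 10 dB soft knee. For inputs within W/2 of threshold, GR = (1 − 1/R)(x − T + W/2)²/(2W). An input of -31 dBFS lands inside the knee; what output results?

x − T + W/2 = -31 − (-33) + 5 = 7.
GR = (1 − 1/5) × 7² / 20 = 0.8 × 49 / 20 = 1.96 dB.
Output = -31 − 1.96 = -32.96 dBFS.

-32.96 dBFS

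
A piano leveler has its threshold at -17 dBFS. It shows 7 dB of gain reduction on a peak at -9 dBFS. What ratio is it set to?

8:1

Input overshoot = -9 − (-17) = 8 dB.
Output overshoot = 8 − 7 = 1 dB.
Ratio = input overshoot / output overshoot = 8 / 1 = 8.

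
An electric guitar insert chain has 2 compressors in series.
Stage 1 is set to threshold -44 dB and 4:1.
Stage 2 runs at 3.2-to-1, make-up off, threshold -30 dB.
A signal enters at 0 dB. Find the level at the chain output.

Stage 1: overshoot 44 dB → 44/4 = 11 dB → -33 dB.
Stage 2: below threshold (-33 ≤ -30); passes unchanged; output -33 dB.

-33 dB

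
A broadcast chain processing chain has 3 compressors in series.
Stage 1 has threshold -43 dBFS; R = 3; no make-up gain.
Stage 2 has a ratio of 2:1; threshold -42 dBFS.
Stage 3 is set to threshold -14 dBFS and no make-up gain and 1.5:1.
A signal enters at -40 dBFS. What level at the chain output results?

-42 dBFS

Stage 1: overshoot 3 dB → 3/3 = 1 dB → -42 dBFS.
Stage 2: -42 dBFS ≤ -42 dBFS, so stage 2 doesn't engage; output -42 dBFS.
Stage 3: below threshold (-42 ≤ -14); passes unchanged; output -42 dBFS.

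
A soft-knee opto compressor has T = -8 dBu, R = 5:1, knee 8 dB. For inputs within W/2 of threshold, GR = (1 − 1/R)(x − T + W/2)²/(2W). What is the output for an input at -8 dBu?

x − T + W/2 = -8 − (-8) + 4 = 4.
GR = (1 − 1/5) × 4² / 16 = 0.8 × 16 / 16 = 0.8 dB.
Output = -8 − 0.8 = -8.8 dBu.

-8.8 dBu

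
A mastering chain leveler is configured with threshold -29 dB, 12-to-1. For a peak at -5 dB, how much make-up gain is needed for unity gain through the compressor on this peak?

22 dB

Overshoot 24 dB → 24/12 = 2 dB after compression, so the compressed level is -29 + 2 = -27 dB.
Make-up = target − compressed = -5 − (-27) = 22 dB.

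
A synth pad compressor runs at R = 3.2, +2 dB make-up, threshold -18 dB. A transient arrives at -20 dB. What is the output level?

-20 dB is 2 dB below the -18 dB threshold, so no gain reduction is applied.
Make-up gain adds 2 dB: -20 + 2 = -18 dB.

-18 dB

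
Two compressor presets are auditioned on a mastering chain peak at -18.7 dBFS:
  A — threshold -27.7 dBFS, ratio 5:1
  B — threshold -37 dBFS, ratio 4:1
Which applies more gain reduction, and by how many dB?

B, by 6.525 dB

A: overshoot 9 dB → output overshoot 1.8 dB → GR 7.2 dB.
B: overshoot 18.3 dB → output overshoot 4.575 dB → GR 13.725 dB.
B applies 6.525 dB more gain reduction.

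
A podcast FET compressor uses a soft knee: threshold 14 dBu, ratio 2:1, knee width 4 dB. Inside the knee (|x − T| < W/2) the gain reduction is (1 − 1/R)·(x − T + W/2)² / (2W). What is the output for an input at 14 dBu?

13.75 dBu

x − T + W/2 = 14 − 14 + 2 = 2.
GR = (1 − 1/2) × 2² / 8 = 0.5 × 4 / 8 = 0.25 dB.
Output = 14 − 0.25 = 13.75 dBu.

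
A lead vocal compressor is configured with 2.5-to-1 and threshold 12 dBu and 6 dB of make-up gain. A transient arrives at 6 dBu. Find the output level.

12 dBu

6 dBu is 6 dB below the 12 dBu threshold, so no gain reduction is applied.
Make-up gain adds 6 dB: 6 + 6 = 12 dBu.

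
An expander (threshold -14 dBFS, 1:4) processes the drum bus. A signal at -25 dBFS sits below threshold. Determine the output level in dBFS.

-58 dBFS

Below threshold, a 1:4 expander applies gain = (4−1)×(T − x) of attenuation.
(4−1) × 11 = 33 dB, so output = -25 − 33 = -58 dBFS.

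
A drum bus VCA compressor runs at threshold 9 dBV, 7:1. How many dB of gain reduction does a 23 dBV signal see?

12 dB

23 dBV exceeds the threshold by 14 dB.
At 7:1, output sits 14/7 = 2 dB above threshold.
So the signal is attenuated by 14 − 2 = 12 dB.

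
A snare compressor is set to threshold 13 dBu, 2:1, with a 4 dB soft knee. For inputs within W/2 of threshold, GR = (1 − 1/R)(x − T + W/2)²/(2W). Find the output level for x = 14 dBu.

13.4375 dBu

x − T + W/2 = 14 − 13 + 2 = 3.
GR = (1 − 1/2) × 3² / 8 = 0.5 × 9 / 8 = 0.5625 dB.
Output = 14 − 0.5625 = 13.4375 dBu.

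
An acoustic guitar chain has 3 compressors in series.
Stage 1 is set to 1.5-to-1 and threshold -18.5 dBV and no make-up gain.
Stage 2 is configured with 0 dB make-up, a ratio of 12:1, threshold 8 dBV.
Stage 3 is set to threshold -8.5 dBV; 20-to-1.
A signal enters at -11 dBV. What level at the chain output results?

-13.5 dBV

Stage 1: overshoot 7.5 dB → 7.5/1.5 = 5 dB → -13.5 dBV.
Stage 2: -13.5 dBV is at or below the 8 dBV threshold — no compression; output -13.5 dBV.
Stage 3: below threshold (-13.5 ≤ -8.5); passes unchanged; output -13.5 dBV.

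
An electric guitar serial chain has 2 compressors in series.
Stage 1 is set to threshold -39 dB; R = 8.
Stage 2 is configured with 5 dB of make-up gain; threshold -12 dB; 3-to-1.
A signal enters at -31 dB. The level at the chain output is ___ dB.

Stage 1: -31 dB is 8 dB over -39 dB; at 8:1 that becomes 1 dB over, giving -38 dB.
Stage 2: -38 dB is at or below the -12 dB threshold — no compression; make-up brings it to -33 dB.

-33 dB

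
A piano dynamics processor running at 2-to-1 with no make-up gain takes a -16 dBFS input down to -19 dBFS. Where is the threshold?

Input is 6 dB above T (since output overshoot × R = input overshoot: (-19 − T)·2 = -16 − T gives T = -22 dBFS).
Check: -22 + (-16 − (-22))/2 = -22 + 3 = -19 dBFS. ✓

-22 dBFS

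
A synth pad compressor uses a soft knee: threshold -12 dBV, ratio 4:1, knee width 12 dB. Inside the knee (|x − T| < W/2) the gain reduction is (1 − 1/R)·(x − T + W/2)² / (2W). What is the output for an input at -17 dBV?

-17.03125 dBV

x − T + W/2 = -17 − (-12) + 6 = 1.
GR = (1 − 1/4) × 1² / 24 = 0.75 × 1 / 24 = 0.03125 dB.
Output = -17 − 0.03125 = -17.03125 dBV.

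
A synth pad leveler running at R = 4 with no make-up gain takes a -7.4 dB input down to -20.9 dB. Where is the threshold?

-25.4 dB

Let T be the threshold. Output overshoot = (input overshoot)/R, so -20.9 − T = (-7.4 − T)/4.
4·(-20.9 − T) = -7.4 − T → 3·T = -83.6 − (-7.4) = -76.2.
T = -76.2/3 = -25.4 dB.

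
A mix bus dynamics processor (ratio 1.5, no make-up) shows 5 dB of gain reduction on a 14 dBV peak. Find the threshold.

Input is 15 dB above T (since output overshoot × R = input overshoot: (9 − T)·1.5 = 14 − T gives T = -1 dBV).
Check: -1 + (14 − (-1))/1.5 = -1 + 10 = 9 dBV. ✓

-1 dBV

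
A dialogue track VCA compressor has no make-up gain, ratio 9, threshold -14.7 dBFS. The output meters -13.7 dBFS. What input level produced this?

Post-compression overshoot = -13.7 − (-14.7) = 1 dB.
Before 9:1 compression the overshoot was 1 × 9 = 9 dB, so input = -14.7 + 9 = -5.7 dBFS.

-5.7 dBFS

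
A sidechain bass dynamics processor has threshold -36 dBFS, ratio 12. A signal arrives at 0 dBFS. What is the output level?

-33 dBFS

0 dBFS sits 36 dB over threshold.
At 12:1 the overshoot is divided by 12, leaving 3 dB above threshold.
So the level is -36 + 3 = -33 dBFS.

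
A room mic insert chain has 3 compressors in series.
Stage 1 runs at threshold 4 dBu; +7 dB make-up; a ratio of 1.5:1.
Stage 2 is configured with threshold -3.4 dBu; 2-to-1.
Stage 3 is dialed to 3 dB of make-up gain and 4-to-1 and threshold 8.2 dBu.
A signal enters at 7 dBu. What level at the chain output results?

7.8 dBu

Stage 1: 3 dB above 4 dBu, reduced 1.5:1 to 2 dB above → 6 dBu; +7 dB make-up → 13 dBu.
Stage 2: 13 dBu is 16.4 dB over -3.4 dBu; at 2:1 that becomes 8.2 dB over, giving 4.8 dBu.
Stage 3: below threshold (4.8 ≤ 8.2); passes unchanged; make-up brings it to 7.8 dBu.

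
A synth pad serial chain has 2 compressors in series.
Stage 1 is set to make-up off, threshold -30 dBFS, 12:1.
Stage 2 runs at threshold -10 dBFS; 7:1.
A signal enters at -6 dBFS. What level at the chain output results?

-28 dBFS

Stage 1: 24 dB above -30 dBFS, reduced 12:1 to 2 dB above → -28 dBFS.
Stage 2: -28 dBFS ≤ -10 dBFS, so stage 2 doesn't engage; output -28 dBFS.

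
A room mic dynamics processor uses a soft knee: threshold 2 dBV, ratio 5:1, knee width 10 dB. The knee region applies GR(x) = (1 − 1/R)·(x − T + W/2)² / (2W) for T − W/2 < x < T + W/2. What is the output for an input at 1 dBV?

x − T + W/2 = 1 − 2 + 5 = 4.
GR = (1 − 1/5) × 4² / 20 = 0.8 × 16 / 20 = 0.64 dB.
Output = 1 − 0.64 = 0.36 dBV.

0.36 dBV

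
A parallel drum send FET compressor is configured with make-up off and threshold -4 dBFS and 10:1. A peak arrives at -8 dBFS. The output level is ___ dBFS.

-8 dBFS

-8 dBFS is 4 dB below the -4 dBFS threshold, so no gain reduction is applied.
Output = input = -8 dBFS.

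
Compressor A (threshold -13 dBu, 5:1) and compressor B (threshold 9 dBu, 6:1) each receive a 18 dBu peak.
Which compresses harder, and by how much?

A, by 17.3 dB

A: overshoot 31 dB → output overshoot 6.2 dB → GR 24.8 dB.
B: overshoot 9 dB → output overshoot 1.5 dB → GR 7.5 dB.
Difference: 17.3 dB in favour of A.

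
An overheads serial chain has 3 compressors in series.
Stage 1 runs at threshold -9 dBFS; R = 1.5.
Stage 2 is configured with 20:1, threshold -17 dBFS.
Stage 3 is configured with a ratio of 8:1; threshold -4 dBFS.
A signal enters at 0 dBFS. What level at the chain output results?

Stage 1: overshoot 9 dB → 9/1.5 = 6 dB → -3 dBFS.
Stage 2: -3 dBFS is 14 dB over -17 dBFS; at 20:1 that becomes 0.7 dB over, giving -16.3 dBFS.
Stage 3: -16.3 dBFS ≤ -4 dBFS, so stage 3 doesn't engage; output -16.3 dBFS.

-16.3 dBFS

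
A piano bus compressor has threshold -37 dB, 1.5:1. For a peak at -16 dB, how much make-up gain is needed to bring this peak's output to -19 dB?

4 dB

Overshoot 21 dB → 21/1.5 = 14 dB after compression, so the compressed level is -37 + 14 = -23 dB.
Make-up = target − compressed = -19 − (-23) = 4 dB.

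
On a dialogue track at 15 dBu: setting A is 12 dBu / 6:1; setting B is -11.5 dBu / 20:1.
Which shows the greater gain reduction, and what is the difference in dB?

B, by 22.675 dB

A: 3 dB over, compressed to 0.5 dB over, so 2.5 dB of GR.
B: 26.5 dB over, compressed to 1.325 dB over, so 25.175 dB of GR.
B applies 22.675 dB more gain reduction.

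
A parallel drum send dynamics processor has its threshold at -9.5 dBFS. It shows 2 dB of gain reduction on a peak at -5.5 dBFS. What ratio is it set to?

Input overshoot = -5.5 − (-9.5) = 4 dB.
Output overshoot = 4 − 2 = 2 dB.
Ratio = input overshoot / output overshoot = 4 / 2 = 2.

2:1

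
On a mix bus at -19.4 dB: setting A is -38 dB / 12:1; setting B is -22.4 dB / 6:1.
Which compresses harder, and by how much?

A, by 14.55 dB

A: 18.6 dB over, compressed to 1.55 dB over, so 17.05 dB of GR.
B: 3 dB over, compressed to 0.5 dB over, so 2.5 dB of GR.
A applies 14.55 dB more gain reduction.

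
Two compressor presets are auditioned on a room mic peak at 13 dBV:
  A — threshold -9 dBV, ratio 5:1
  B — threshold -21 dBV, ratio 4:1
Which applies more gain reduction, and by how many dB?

A: overshoot 22 dB → output overshoot 4.4 dB → GR 17.6 dB.
B: overshoot 34 dB → output overshoot 8.5 dB → GR 25.5 dB.
B applies 7.9 dB more gain reduction.

B, by 7.9 dB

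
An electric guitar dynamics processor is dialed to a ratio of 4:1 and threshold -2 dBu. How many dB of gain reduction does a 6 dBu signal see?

6 dB

The signal is 8 dB above threshold.
After 4:1 compression the overshoot becomes 8/4 = 2 dB.
So the signal is attenuated by 8 − 2 = 6 dB.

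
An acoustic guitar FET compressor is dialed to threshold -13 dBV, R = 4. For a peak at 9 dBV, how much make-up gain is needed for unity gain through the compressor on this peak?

16.5 dB

Overshoot 22 dB → 22/4 = 5.5 dB after compression, so the compressed level is -13 + 5.5 = -7.5 dBV.
Make-up = target − compressed = 9 − (-7.5) = 16.5 dB.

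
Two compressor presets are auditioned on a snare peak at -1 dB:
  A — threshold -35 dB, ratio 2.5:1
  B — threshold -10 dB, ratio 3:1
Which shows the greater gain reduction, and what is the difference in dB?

A, by 14.4 dB

A: overshoot 34 dB → output overshoot 13.6 dB → GR 20.4 dB.
B: overshoot 9 dB → output overshoot 3 dB → GR 6 dB.
A reduces 14.4 dB more.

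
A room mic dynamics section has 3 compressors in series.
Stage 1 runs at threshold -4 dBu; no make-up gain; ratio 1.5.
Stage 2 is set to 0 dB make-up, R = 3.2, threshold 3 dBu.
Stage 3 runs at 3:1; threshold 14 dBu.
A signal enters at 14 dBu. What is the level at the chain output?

Stage 1: 18 dB above -4 dBu, reduced 1.5:1 to 12 dB above → 8 dBu.
Stage 2: 5 dB above 3 dBu, reduced 3.2:1 to 1.5625 dB above → 4.5625 dBu.
Stage 3: 4.5625 dBu ≤ 14 dBu, so stage 3 doesn't engage; output 4.5625 dBu.

4.5625 dBu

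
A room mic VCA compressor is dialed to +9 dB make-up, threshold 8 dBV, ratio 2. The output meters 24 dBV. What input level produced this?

Stripping the +9 dB make-up gives 15 dBV at the gain stage.
That's 7 dB above the 8 dBV threshold.
Undo the ratio: input overshoot = 7 × 2 = 14 dB, giving input = 22 dBV.

22 dBV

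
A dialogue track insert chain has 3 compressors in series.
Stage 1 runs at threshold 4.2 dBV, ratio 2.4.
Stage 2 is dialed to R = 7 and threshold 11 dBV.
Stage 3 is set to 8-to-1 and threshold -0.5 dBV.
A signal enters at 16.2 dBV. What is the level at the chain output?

0.7125 dBV

Stage 1: 12 dB above 4.2 dBV, reduced 2.4:1 to 5 dB above → 9.2 dBV.
Stage 2: 9.2 dBV is at or below the 11 dBV threshold — no compression; output 9.2 dBV.
Stage 3: 9.2 dBV is 9.7 dB over -0.5 dBV; at 8:1 that becomes 1.2125 dB over, giving 0.7125 dBV.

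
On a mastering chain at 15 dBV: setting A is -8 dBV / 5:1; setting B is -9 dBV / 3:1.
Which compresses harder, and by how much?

A, by 2.4 dB

A: GR = 23 − 23/5 = 18.4 dB.
B: GR = 24 − 24/3 = 16 dB.
A reduces 2.4 dB more.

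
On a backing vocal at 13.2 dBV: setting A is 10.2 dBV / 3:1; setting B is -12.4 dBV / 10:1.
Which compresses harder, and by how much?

A: 3 dB over, compressed to 1 dB over, so 2 dB of GR.
B: 25.6 dB over, compressed to 2.56 dB over, so 23.04 dB of GR.
B applies 21.04 dB more gain reduction.

B, by 21.04 dB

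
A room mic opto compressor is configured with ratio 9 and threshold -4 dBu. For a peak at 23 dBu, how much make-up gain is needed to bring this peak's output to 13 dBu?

The peak compresses to -4 + 27/9 = -1 dBu.
To reach 13 dBu requires 13 − (-1) = 14 dB of make-up.

14 dB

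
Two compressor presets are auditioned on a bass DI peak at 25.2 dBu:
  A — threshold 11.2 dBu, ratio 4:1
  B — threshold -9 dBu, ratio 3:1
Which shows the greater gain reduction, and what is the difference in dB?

B, by 12.3 dB

A: overshoot 14 dB → output overshoot 3.5 dB → GR 10.5 dB.
B: overshoot 34.2 dB → output overshoot 11.4 dB → GR 22.8 dB.
Difference: 12.3 dB in favour of B.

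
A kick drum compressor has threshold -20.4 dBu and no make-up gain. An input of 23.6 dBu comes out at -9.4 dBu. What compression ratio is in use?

4:1

Input overshoot = 23.6 − (-20.4) = 44 dB; output overshoot = -9.4 − (-20.4) = 11 dB.
Ratio = 44 / 11 = 4.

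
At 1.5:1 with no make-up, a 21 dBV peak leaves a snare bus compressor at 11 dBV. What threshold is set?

Gain reduction = 21 − 11 = 10 dB; output overshoot = GR / (R − 1) = 10 / 0.5 = 20 dB.
Threshold = output − output overshoot = 11 − 20 = -9 dBV.

-9 dBV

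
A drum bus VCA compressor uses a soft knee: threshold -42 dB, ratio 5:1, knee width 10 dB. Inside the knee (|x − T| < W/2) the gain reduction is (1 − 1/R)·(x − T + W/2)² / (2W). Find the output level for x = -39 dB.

x − T + W/2 = -39 − (-42) + 5 = 8.
GR = (1 − 1/5) × 8² / 20 = 0.8 × 64 / 20 = 2.56 dB.
Output = -39 − 2.56 = -41.56 dB.

-41.56 dB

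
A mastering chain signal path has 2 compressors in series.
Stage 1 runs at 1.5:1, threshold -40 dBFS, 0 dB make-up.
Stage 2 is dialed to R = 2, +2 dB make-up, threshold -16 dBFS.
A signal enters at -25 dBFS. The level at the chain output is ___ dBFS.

Stage 1: 15 dB above -40 dBFS, reduced 1.5:1 to 10 dB above → -30 dBFS.
Stage 2: -30 dBFS ≤ -16 dBFS, so stage 2 doesn't engage; make-up brings it to -28 dBFS.

-28 dBFS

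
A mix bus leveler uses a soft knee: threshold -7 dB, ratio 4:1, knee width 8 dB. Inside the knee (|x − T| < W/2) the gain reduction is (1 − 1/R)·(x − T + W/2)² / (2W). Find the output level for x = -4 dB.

-6.296875 dB

x − T + W/2 = -4 − (-7) + 4 = 7.
GR = (1 − 1/4) × 7² / 16 = 0.75 × 49 / 16 = 2.296875 dB.
Output = -4 − 2.296875 = -6.296875 dB.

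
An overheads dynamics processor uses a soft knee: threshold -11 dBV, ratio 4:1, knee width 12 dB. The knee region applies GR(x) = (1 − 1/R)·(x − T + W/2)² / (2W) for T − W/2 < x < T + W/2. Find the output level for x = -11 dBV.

-12.125 dBV

x − T + W/2 = -11 − (-11) + 6 = 6.
GR = (1 − 1/4) × 6² / 24 = 0.75 × 36 / 24 = 1.125 dB.
Output = -11 − 1.125 = -12.125 dBV.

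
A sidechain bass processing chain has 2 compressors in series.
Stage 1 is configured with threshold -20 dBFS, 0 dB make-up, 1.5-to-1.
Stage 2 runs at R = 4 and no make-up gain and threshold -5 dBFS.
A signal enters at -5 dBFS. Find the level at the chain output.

-10 dBFS

Stage 1: 15 dB above -20 dBFS, reduced 1.5:1 to 10 dB above → -10 dBFS.
Stage 2: -10 dBFS ≤ -5 dBFS, so stage 2 doesn't engage; output -10 dBFS.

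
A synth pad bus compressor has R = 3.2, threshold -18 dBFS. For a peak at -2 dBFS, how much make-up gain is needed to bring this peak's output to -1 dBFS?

Overshoot 16 dB → 16/3.2 = 5 dB after compression, so the compressed level is -18 + 5 = -13 dBFS.
Make-up = target − compressed = -1 − (-13) = 12 dB.

12 dB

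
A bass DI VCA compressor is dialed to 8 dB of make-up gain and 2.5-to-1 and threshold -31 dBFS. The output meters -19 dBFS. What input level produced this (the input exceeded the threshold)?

-21 dBFS

Before make-up, the level was -19 − 8 = -27 dBFS.
That's 4 dB above the -31 dBFS threshold.
Input overshoot = R × output overshoot = 10 dB → input = -31 + 10 = -21 dBFS.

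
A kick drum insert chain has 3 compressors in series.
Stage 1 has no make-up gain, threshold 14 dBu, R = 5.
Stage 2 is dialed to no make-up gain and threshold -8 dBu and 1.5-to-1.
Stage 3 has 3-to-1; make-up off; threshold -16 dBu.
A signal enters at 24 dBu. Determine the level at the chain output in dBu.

Stage 1: 24 dBu is 10 dB over 14 dBu; at 5:1 that becomes 2 dB over, giving 16 dBu.
Stage 2: 16 dBu is 24 dB over -8 dBu; at 1.5:1 that becomes 16 dB over, giving 8 dBu.
Stage 3: 8 dBu is 24 dB over -16 dBu; at 3:1 that becomes 8 dB over, giving -8 dBu.

-8 dBu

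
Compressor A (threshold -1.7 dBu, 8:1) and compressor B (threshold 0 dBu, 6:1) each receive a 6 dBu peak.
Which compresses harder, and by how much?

A: 7.7 dB over, compressed to 0.9625 dB over, so 6.7375 dB of GR.
B: 6 dB over, compressed to 1 dB over, so 5 dB of GR.
A applies 1.7375 dB more gain reduction.

A, by 1.7375 dB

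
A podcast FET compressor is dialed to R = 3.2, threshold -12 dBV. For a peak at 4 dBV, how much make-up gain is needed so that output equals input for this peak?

Overshoot 16 dB → 16/3.2 = 5 dB after compression, so the compressed level is -12 + 5 = -7 dBV.
Make-up = target − compressed = 4 − (-7) = 11 dB.

11 dB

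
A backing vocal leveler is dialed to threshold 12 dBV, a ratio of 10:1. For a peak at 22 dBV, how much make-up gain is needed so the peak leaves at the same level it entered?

Without make-up, output = threshold + overshoot/10 = 12 + 1 = 13 dBV.
Gap to target: 9 dB.

9 dB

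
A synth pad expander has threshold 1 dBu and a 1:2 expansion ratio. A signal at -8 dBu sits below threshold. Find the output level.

-17 dBu

The input is 9 dB below the 1 dBu threshold.
A 1:2 expander multiplies undershoot by 2: 9 × 2 = 18 dB below threshold.
Output = 1 − 18 = -17 dBu.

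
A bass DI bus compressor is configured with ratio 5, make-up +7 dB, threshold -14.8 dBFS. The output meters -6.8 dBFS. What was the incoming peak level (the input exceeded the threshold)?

-9.8 dBFS

Remove make-up: -6.8 − 7 = -13.8 dBFS.
That's 1 dB above the -14.8 dBFS threshold.
Before 5:1 compression the overshoot was 1 × 5 = 5 dB, so input = -14.8 + 5 = -9.8 dBFS.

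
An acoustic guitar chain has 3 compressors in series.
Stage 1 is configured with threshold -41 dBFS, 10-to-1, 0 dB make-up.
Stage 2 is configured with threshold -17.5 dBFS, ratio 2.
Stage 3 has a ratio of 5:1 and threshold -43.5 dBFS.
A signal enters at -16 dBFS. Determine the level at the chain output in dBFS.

-42.5 dBFS

Stage 1: 25 dB above -41 dBFS, reduced 10:1 to 2.5 dB above → -38.5 dBFS.
Stage 2: -38.5 dBFS is at or below the -17.5 dBFS threshold — no compression; output -38.5 dBFS.
Stage 3: overshoot 5 dB → 5/5 = 1 dB → -42.5 dBFS.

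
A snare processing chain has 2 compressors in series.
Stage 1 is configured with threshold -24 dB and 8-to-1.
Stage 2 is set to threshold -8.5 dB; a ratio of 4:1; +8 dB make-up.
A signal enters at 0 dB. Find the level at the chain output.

Stage 1: 24 dB above -24 dB, reduced 8:1 to 3 dB above → -21 dB.
Stage 2: -21 dB ≤ -8.5 dB, so stage 2 doesn't engage; make-up brings it to -13 dB.

-13 dB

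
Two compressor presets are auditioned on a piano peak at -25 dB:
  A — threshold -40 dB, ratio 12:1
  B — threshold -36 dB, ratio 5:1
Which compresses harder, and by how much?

A: GR = 15 − 15/12 = 13.75 dB.
B: GR = 11 − 11/5 = 8.8 dB.
A reduces 4.95 dB more.

A, by 4.95 dB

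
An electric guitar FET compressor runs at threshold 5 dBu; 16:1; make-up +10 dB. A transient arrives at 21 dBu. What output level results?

16 dBu

The input is 16 dB above the 5 dBu threshold.
The 16 dB excess becomes 1 dB after 16:1 reduction.
So the level is 5 + 1 = 6 dBu; make-up adds 10 dB, giving 16 dBu.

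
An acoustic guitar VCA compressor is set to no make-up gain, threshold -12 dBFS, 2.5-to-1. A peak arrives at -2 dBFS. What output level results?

-8 dBFS

Overshoot: -2 − (-12) = 10 dB.
2.5:1 compression reduces that to 10/2.5 = 4 dB over.
Output = -12 + 4 = -8 dBFS.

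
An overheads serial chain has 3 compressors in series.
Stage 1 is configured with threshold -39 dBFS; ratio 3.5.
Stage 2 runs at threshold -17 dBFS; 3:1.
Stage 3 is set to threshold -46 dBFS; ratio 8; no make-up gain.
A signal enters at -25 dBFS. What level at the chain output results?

Stage 1: -25 dBFS is 14 dB over -39 dBFS; at 3.5:1 that becomes 4 dB over, giving -35 dBFS.
Stage 2: -35 dBFS ≤ -17 dBFS, so stage 2 doesn't engage; output -35 dBFS.
Stage 3: -35 dBFS is 11 dB over -46 dBFS; at 8:1 that becomes 1.375 dB over, giving -44.625 dBFS.

-44.625 dBFS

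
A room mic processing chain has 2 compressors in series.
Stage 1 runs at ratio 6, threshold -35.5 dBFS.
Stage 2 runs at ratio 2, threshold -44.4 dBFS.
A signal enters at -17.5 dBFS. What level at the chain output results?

Stage 1: -17.5 dBFS is 18 dB over -35.5 dBFS; at 6:1 that becomes 3 dB over, giving -32.5 dBFS.
Stage 2: -32.5 dBFS is 11.9 dB over -44.4 dBFS; at 2:1 that becomes 5.95 dB over, giving -38.45 dBFS.

-38.45 dBFS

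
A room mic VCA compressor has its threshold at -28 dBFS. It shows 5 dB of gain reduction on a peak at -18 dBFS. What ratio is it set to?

Input overshoot = -18 − (-28) = 10 dB.
Output overshoot = 10 − 5 = 5 dB.
Ratio = input overshoot / output overshoot = 10 / 5 = 2.

2:1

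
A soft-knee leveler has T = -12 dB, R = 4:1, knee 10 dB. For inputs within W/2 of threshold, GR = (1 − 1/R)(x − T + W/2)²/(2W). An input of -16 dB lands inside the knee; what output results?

-16.0375 dB

x − T + W/2 = -16 − (-12) + 5 = 1.
GR = (1 − 1/4) × 1² / 20 = 0.75 × 1 / 20 = 0.0375 dB.
Output = -16 − 0.0375 = -16.0375 dB.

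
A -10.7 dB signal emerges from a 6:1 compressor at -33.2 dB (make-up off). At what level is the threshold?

Input is 27 dB above T (since output overshoot × R = input overshoot: (-33.2 − T)·6 = -10.7 − T gives T = -37.7 dB).
Check: -37.7 + (-10.7 − (-37.7))/6 = -37.7 + 4.5 = -33.2 dB. ✓

-37.7 dB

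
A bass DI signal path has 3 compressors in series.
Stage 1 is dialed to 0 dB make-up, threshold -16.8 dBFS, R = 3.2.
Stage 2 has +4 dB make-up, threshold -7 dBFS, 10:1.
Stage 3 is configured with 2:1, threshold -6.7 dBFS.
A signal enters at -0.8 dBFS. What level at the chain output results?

Stage 1: -0.8 dBFS is 16 dB over -16.8 dBFS; at 3.2:1 that becomes 5 dB over, giving -11.8 dBFS.
Stage 2: -11.8 dBFS ≤ -7 dBFS, so stage 2 doesn't engage; make-up brings it to -7.8 dBFS.
Stage 3: -7.8 dBFS is at or below the -6.7 dBFS threshold — no compression; output -7.8 dBFS.

-7.8 dBFS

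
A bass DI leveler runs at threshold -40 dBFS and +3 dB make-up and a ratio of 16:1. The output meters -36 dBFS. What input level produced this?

Remove make-up: -36 − 3 = -39 dBFS.
Post-compression overshoot = -39 − (-40) = 1 dB.
Input overshoot = R × output overshoot = 16 dB → input = -40 + 16 = -24 dBFS.

-24 dBFS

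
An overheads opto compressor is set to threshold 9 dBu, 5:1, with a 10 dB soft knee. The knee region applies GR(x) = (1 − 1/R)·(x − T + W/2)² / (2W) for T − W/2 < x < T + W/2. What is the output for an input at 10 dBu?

8.56 dBu

x − T + W/2 = 10 − 9 + 5 = 6.
GR = (1 − 1/5) × 6² / 20 = 0.8 × 36 / 20 = 1.44 dB.
Output = 10 − 1.44 = 8.56 dBu.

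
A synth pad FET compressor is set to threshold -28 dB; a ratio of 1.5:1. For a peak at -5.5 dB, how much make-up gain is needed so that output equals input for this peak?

7.5 dB

Overshoot 22.5 dB → 22.5/1.5 = 15 dB after compression, so the compressed level is -28 + 15 = -13 dB.
Make-up = target − compressed = -5.5 − (-13) = 7.5 dB.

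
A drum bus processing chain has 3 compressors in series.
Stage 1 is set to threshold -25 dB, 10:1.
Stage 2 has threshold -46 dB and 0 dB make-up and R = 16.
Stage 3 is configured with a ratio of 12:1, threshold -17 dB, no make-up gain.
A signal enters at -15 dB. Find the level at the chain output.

-44.625 dB

Stage 1: overshoot 10 dB → 10/10 = 1 dB → -24 dB.
Stage 2: 22 dB above -46 dB, reduced 16:1 to 1.375 dB above → -44.625 dB.
Stage 3: -44.625 dB is at or below the -17 dB threshold — no compression; output -44.625 dB.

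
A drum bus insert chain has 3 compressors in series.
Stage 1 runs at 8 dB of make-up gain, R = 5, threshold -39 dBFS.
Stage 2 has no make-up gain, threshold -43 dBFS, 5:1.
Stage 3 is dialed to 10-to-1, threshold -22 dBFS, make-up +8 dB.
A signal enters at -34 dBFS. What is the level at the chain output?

-32.4 dBFS

Stage 1: overshoot 5 dB → 5/5 = 1 dB → -38 dBFS; +8 dB make-up → -30 dBFS.
Stage 2: overshoot 13 dB → 13/5 = 2.6 dB → -40.4 dBFS.
Stage 3: below threshold (-40.4 ≤ -22); passes unchanged; make-up brings it to -32.4 dBFS.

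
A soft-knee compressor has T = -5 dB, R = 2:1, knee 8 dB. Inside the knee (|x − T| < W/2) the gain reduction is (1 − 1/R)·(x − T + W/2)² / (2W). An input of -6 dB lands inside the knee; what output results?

-6.28125 dB

x − T + W/2 = -6 − (-5) + 4 = 3.
GR = (1 − 1/2) × 3² / 16 = 0.5 × 9 / 16 = 0.28125 dB.
Output = -6 − 0.28125 = -6.28125 dB.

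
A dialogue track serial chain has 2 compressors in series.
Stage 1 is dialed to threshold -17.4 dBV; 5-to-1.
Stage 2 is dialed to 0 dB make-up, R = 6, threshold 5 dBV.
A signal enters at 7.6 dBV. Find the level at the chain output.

-12.4 dBV

Stage 1: 7.6 dBV is 25 dB over -17.4 dBV; at 5:1 that becomes 5 dB over, giving -12.4 dBV.
Stage 2: below threshold (-12.4 ≤ 5); passes unchanged; output -12.4 dBV.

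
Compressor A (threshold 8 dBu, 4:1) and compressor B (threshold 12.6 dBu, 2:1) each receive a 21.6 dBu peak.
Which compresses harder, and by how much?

A: GR = 13.6 − 13.6/4 = 10.2 dB.
B: GR = 9 − 9/2 = 4.5 dB.
A reduces 5.7 dB more.

A, by 5.7 dB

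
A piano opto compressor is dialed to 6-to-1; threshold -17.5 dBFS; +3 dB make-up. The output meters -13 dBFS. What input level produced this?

-8.5 dBFS

Remove make-up: -13 − 3 = -16 dBFS.
That's 1.5 dB above the -17.5 dBFS threshold.
Before 6:1 compression the overshoot was 1.5 × 6 = 9 dB, so input = -17.5 + 9 = -8.5 dBFS.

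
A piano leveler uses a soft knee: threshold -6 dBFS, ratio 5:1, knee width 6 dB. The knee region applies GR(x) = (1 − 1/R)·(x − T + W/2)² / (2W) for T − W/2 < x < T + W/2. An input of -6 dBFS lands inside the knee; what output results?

x − T + W/2 = -6 − (-6) + 3 = 3.
GR = (1 − 1/5) × 3² / 12 = 0.8 × 9 / 12 = 0.6 dB.
Output = -6 − 0.6 = -6.6 dBFS.

-6.6 dBFS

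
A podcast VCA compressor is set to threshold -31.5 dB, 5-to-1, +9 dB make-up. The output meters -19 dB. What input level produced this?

-14 dB

Stripping the +9 dB make-up gives -28 dB at the gain stage.
That's 3.5 dB above the -31.5 dB threshold.
Undo the ratio: input overshoot = 3.5 × 5 = 17.5 dB, giving input = -14 dB.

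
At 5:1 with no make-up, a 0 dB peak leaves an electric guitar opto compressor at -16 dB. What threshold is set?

Input is 20 dB above T (since output overshoot × R = input overshoot: (-16 − T)·5 = 0 − T gives T = -20 dB).
Check: -20 + (0 − (-20))/5 = -20 + 4 = -16 dB. ✓

-20 dB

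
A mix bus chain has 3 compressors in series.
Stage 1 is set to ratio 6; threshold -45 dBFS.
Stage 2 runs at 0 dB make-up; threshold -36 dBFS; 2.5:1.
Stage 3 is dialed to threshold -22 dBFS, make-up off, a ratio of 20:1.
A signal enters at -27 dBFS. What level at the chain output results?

Stage 1: overshoot 18 dB → 18/6 = 3 dB → -42 dBFS.
Stage 2: below threshold (-42 ≤ -36); passes unchanged; output -42 dBFS.
Stage 3: -42 dBFS ≤ -22 dBFS, so stage 3 doesn't engage; output -42 dBFS.

-42 dBFS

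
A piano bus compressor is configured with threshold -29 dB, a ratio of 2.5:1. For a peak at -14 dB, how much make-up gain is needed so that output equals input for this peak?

9 dB

The peak compresses to -29 + 15/2.5 = -23 dB.
To reach -14 dB requires -14 − (-23) = 9 dB of make-up.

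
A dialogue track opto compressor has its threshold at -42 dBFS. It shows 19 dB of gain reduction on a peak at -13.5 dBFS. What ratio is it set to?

3:1

Input overshoot = -13.5 − (-42) = 28.5 dB.
Output overshoot = 28.5 − 19 = 9.5 dB.
Ratio = input overshoot / output overshoot = 28.5 / 9.5 = 3.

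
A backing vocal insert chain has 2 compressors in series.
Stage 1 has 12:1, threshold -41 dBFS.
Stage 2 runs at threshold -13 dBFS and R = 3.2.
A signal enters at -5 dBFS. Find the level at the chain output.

Stage 1: overshoot 36 dB → 36/12 = 3 dB → -38 dBFS.
Stage 2: -38 dBFS is at or below the -13 dBFS threshold — no compression; output -38 dBFS.

-38 dBFS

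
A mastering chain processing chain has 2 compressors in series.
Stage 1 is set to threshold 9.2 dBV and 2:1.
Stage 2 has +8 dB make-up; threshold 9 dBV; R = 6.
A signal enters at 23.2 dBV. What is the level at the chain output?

18.2 dBV

Stage 1: 23.2 dBV is 14 dB over 9.2 dBV; at 2:1 that becomes 7 dB over, giving 16.2 dBV.
Stage 2: overshoot 7.2 dB → 7.2/6 = 1.2 dB → 10.2 dBV; +8 dB make-up → 18.2 dBV.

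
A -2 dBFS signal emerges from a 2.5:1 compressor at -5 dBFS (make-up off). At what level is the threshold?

-7 dBFS

Gain reduction = -2 − (-5) = 3 dB; output overshoot = GR / (R − 1) = 3 / 1.5 = 2 dB.
Threshold = output − output overshoot = -5 − 2 = -7 dBFS.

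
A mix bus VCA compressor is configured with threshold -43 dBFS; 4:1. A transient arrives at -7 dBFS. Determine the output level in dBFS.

-34 dBFS

The input is 36 dB above the -43 dBFS threshold.
4:1 compression reduces that to 36/4 = 9 dB over.
So the level is -43 + 9 = -34 dBFS.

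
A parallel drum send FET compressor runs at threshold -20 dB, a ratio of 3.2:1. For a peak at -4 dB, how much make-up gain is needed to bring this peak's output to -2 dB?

13 dB

Overshoot 16 dB → 16/3.2 = 5 dB after compression, so the compressed level is -20 + 5 = -15 dB.
Make-up = target − compressed = -2 − (-15) = 13 dB.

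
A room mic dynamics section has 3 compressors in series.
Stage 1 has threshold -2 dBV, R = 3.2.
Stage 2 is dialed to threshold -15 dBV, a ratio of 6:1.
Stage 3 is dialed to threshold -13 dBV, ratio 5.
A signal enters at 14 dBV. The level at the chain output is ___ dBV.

Stage 1: 16 dB above -2 dBV, reduced 3.2:1 to 5 dB above → 3 dBV.
Stage 2: 18 dB above -15 dBV, reduced 6:1 to 3 dB above → -12 dBV.
Stage 3: -12 dBV is 1 dB over -13 dBV; at 5:1 that becomes 0.2 dB over, giving -12.8 dBV.

-12.8 dBV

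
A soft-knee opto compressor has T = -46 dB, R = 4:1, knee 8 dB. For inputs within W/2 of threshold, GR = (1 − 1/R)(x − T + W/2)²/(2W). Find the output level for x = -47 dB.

x − T + W/2 = -47 − (-46) + 4 = 3.
GR = (1 − 1/4) × 3² / 16 = 0.75 × 9 / 16 = 0.421875 dB.
Output = -47 − 0.421875 = -47.421875 dB.

-47.421875 dB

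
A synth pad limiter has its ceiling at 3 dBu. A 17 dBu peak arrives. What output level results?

3 dBu

At ∞:1, everything above 3 dBu is held at the ceiling.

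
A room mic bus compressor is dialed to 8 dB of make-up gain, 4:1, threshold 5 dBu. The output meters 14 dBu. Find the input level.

Before make-up, the level was 14 − 8 = 6 dBu.
That's 1 dB above the 5 dBu threshold.
Input overshoot = R × output overshoot = 4 dB → input = 5 + 4 = 9 dBu.

9 dBu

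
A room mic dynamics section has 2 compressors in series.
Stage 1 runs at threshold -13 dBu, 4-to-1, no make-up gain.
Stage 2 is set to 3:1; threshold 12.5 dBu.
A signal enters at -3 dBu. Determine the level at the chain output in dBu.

-10.5 dBu

Stage 1: overshoot 10 dB → 10/4 = 2.5 dB → -10.5 dBu.
Stage 2: -10.5 dBu is at or below the 12.5 dBu threshold — no compression; output -10.5 dBu.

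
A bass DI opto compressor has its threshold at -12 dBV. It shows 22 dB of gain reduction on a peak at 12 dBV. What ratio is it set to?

12:1

Input overshoot = 12 − (-12) = 24 dB.
Output overshoot = 24 − 22 = 2 dB.
Ratio = input overshoot / output overshoot = 24 / 2 = 12.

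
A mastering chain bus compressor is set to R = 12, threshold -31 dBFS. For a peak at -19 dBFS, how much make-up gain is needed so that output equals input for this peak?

Overshoot 12 dB → 12/12 = 1 dB after compression, so the compressed level is -31 + 1 = -30 dBFS.
Make-up = target − compressed = -19 − (-30) = 11 dB.

11 dB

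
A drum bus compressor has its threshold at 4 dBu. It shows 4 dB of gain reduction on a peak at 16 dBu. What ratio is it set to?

Input overshoot = 16 − 4 = 12 dB.
Output overshoot = 12 − 4 = 8 dB.
Ratio = input overshoot / output overshoot = 12 / 8 = 1.5.

1.5:1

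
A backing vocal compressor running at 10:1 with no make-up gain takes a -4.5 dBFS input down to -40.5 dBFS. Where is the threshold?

Let T be the threshold. Output overshoot = (input overshoot)/R, so -40.5 − T = (-4.5 − T)/10.
10·(-40.5 − T) = -4.5 − T → 9·T = -405 − (-4.5) = -400.5.
T = -400.5/9 = -44.5 dBFS.

-44.5 dBFS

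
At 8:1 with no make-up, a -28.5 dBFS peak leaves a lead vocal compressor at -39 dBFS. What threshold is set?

Input is 12 dB above T (since output overshoot × R = input overshoot: (-39 − T)·8 = -28.5 − T gives T = -40.5 dBFS).
Check: -40.5 + (-28.5 − (-40.5))/8 = -40.5 + 1.5 = -39 dBFS. ✓

-40.5 dBFS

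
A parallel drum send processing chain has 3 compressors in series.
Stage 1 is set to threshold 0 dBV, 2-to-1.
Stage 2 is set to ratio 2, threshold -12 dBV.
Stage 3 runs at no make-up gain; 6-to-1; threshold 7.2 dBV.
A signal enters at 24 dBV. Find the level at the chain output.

0 dBV

Stage 1: overshoot 24 dB → 24/2 = 12 dB → 12 dBV.
Stage 2: overshoot 24 dB → 24/2 = 12 dB → 0 dBV.
Stage 3: 0 dBV is at or below the 7.2 dBV threshold — no compression; output 0 dBV.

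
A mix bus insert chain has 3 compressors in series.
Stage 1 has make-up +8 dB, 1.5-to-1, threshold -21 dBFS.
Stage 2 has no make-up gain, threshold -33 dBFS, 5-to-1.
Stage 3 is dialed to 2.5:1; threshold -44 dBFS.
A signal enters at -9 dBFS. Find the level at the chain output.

-37.36 dBFS

Stage 1: overshoot 12 dB → 12/1.5 = 8 dB → -13 dBFS; +8 dB make-up → -5 dBFS.
Stage 2: 28 dB above -33 dBFS, reduced 5:1 to 5.6 dB above → -27.4 dBFS.
Stage 3: 16.6 dB above -44 dBFS, reduced 2.5:1 to 6.64 dB above → -37.36 dBFS.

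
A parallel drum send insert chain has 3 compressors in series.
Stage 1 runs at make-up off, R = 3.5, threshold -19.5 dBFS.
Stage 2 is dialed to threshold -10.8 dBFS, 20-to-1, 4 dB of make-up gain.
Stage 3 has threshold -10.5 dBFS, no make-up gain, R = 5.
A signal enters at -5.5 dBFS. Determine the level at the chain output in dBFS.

-11.5 dBFS

Stage 1: overshoot 14 dB → 14/3.5 = 4 dB → -15.5 dBFS.
Stage 2: -15.5 dBFS is at or below the -10.8 dBFS threshold — no compression; make-up brings it to -11.5 dBFS.
Stage 3: -11.5 dBFS is at or below the -10.5 dBFS threshold — no compression; output -11.5 dBFS.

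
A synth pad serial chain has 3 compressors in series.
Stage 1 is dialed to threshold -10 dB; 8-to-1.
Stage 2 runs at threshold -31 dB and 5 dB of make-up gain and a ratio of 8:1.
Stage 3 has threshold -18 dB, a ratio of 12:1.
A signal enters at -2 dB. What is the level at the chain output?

Stage 1: overshoot 8 dB → 8/8 = 1 dB → -9 dB.
Stage 2: 22 dB above -31 dB, reduced 8:1 to 2.75 dB above → -28.25 dB; +5 dB make-up → -23.25 dB.
Stage 3: -23.25 dB is at or below the -18 dB threshold — no compression; output -23.25 dB.

-23.25 dB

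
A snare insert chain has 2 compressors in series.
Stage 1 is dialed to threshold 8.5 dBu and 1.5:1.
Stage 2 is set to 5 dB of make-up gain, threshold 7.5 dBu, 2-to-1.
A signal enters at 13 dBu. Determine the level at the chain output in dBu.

Stage 1: overshoot 4.5 dB → 4.5/1.5 = 3 dB → 11.5 dBu.
Stage 2: overshoot 4 dB → 4/2 = 2 dB → 9.5 dBu; +5 dB make-up → 14.5 dBu.

14.5 dBu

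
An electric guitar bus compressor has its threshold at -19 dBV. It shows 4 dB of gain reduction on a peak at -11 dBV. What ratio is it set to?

Input overshoot = -11 − (-19) = 8 dB.
Output overshoot = 8 − 4 = 4 dB.
Ratio = input overshoot / output overshoot = 8 / 4 = 2.

2:1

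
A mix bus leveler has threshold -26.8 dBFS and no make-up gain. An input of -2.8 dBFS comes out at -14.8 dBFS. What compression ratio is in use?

Input overshoot = -2.8 − (-26.8) = 24 dB; output overshoot = -14.8 − (-26.8) = 12 dB.
Ratio = 24 / 12 = 2.

2:1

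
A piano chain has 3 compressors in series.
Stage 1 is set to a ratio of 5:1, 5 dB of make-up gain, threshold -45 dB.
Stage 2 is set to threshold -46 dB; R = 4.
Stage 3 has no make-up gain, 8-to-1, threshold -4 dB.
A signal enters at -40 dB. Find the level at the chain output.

-44.25 dB

Stage 1: -40 dB is 5 dB over -45 dB; at 5:1 that becomes 1 dB over, giving -44 dB; +5 dB make-up → -39 dB.
Stage 2: -39 dB is 7 dB over -46 dB; at 4:1 that becomes 1.75 dB over, giving -44.25 dB.
Stage 3: below threshold (-44.25 ≤ -4); passes unchanged; output -44.25 dB.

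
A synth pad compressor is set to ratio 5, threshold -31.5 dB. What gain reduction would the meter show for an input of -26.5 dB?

-26.5 dB exceeds the threshold by 5 dB.
After 5:1 compression the overshoot becomes 5/5 = 1 dB.
Gain reduction = 5 − 1 = 4 dB.

4 dB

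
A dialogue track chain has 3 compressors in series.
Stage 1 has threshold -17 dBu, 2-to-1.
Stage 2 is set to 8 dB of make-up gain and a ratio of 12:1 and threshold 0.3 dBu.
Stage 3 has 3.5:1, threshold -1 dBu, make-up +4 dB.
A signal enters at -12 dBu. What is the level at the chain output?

-2.5 dBu

Stage 1: -12 dBu is 5 dB over -17 dBu; at 2:1 that becomes 2.5 dB over, giving -14.5 dBu.
Stage 2: below threshold (-14.5 ≤ 0.3); passes unchanged; make-up brings it to -6.5 dBu.
Stage 3: below threshold (-6.5 ≤ -1); passes unchanged; make-up brings it to -2.5 dBu.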